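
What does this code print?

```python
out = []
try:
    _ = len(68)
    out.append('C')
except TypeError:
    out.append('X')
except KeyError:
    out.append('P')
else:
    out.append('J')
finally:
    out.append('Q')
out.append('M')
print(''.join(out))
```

Execution trace: 'X' (except TypeError) → 'Q' (finally) → 'M' (after the try/except). Output: XQM

Answer: XQM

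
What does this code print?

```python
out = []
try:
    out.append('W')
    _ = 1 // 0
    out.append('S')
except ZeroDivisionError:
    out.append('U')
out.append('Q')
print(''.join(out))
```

Execution trace: 'W' (try body) → 'U' (except ZeroDivisionError) → 'Q' (after the try/except). Output: WUQ

Answer: WUQ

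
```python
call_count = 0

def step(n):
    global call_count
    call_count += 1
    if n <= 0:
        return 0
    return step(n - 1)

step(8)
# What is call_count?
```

Linear recursion stepping by 1: 9 calls from n=8 down to ≤0.

Answer: 9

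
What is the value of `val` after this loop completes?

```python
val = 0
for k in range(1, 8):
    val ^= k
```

XOR of 1 to 7
`val` takes the values: 0 → 1 → 3 → 0 → 4 → 1 → 7 → 0

Answer: 0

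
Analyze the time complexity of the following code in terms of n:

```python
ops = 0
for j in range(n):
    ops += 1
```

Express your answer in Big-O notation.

Each loop level contributes: n. Multiplying the contributions gives O(n).

Answer: O(n)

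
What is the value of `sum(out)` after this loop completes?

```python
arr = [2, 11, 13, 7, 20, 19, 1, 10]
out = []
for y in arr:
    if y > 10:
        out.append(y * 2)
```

Sum of doubled values > 10
`out` takes the values: [] → [22] → [22, 26] → [22, 26, 40] → [22, 26, 40, 38]
So `sum(out)` = 126

Answer: 126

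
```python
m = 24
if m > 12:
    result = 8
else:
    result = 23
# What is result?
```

Trace:
`m = 24` → m = 24
`if m > 12: ...` → m > 12 is True → result = 8
So result = 8

Answer: 8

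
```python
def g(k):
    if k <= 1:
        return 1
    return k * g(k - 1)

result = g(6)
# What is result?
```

g(6) = 6 * 5 * 4 * 3 * 2 * 1 = 720

Answer: 720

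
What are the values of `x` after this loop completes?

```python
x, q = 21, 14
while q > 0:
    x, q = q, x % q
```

GCD of 21 and 14
`x` takes the values: 21 → 14 → 7

Answer: 7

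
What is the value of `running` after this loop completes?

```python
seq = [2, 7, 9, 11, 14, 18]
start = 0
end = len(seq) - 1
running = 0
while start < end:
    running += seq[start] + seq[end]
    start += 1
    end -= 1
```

Sum of pairs from ends
`running` takes the values: 0 → 20 → 41 → 61

Answer: 61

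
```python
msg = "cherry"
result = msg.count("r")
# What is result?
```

Trace:
`msg = "cherry"` → msg = 'cherry'
`result = msg.count("r")` → result = 2
So result = 2

Answer: 2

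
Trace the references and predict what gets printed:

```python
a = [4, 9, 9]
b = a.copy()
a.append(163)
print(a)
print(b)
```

Key concept: list.copy() creates independent copy.
Step by step:
`a = [4, 9, 9]` → a = [4, 9, 9]
`b = a.copy()` → b = [4, 9, 9]
`a.append(163)` → a = [4, 9, 9, 163]
`print(a)` → prints [4, 9, 9, 163]
`print(b)` → prints [4, 9, 9]

Answer:
[4, 9, 9, 163]
[4, 9, 9]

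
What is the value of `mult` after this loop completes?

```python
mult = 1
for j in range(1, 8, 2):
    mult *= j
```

Product of 1, 3, 5, ... up to 7
`mult` takes the values: 1 → 3 → 15 → 105

Answer: 105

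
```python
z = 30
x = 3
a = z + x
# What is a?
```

Trace:
`z = 30` → z = 30
`x = 3` → x = 3
`a = z + x` → a = 33
So a = 33

Answer: 33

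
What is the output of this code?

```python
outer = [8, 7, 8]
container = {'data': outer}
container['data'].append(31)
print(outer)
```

Key concept: dict holds reference to list.
Step by step:
`outer = [8, 7, 8]` → outer = [8, 7, 8]
`container = {'data': outer}` → container = {'data': [8, 7, 8]}
`container['data'].append(31)` → outer = [8, 7, 8, 31]; container = {'data': [8, 7, 8, 31]}
`print(outer)` → prints [8, 7, 8, 31]

Answer: [8, 7, 8, 31]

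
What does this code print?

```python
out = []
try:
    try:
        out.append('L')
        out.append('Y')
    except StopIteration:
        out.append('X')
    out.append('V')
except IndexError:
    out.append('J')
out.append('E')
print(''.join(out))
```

Execution trace: 'L' (inner try body) → 'Y' (inner try body, no exception) → 'V' (try body, no exception) → 'E' (after the try/except). Output: LYVE

Answer: LYVE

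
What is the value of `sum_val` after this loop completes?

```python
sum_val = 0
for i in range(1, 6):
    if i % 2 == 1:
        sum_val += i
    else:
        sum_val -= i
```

Add odd, subtract even
`sum_val` takes the values: 0 → 1 → -1 → 2 → -2 → 3

Answer: 3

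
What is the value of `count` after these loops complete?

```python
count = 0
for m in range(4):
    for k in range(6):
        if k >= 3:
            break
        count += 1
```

Inner breaks at 3, outer runs 4 times
`count` takes the values: 0 → 1 → 2 → 3 → 4 → 5 → 6 → 7 → 8 → 9 → 10 → 11 → 12

Answer: 12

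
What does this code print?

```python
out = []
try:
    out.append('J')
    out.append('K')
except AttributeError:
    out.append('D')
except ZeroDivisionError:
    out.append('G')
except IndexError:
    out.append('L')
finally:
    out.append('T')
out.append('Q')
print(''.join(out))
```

Execution trace: 'J' (try body) → 'K' (try body, no exception) → 'T' (finally) → 'Q' (after the try/except). Output: JKTQ

Answer: JKTQ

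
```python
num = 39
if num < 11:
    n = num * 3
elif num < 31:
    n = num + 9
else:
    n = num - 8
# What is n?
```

Trace:
`num = 39` → num = 39
`if num < 11: ...` → num < 11 is False, num < 31 is False, take else branch → n = 31
So n = 31

Answer: 31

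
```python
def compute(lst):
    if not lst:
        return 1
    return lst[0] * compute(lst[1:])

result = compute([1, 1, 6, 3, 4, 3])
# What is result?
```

Product over [1, 1, 6, 3, 4, 3] = 1 * 1 * 6 * 3 * 4 * 3 = 216

Answer: 216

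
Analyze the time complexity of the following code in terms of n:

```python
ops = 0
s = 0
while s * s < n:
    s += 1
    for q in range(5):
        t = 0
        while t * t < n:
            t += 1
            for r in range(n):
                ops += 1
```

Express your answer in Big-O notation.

Each loop level contributes: √n × 1 × √n × n. Multiplying the contributions gives O(n^2).

Answer: O(n^2)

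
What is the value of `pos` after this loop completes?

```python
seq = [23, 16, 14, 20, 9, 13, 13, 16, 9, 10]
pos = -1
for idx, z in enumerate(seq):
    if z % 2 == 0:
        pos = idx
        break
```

First even number index in [23, 16, 14, 20, 9, 13, 13, 16, 9, 10]
`pos` takes the values: -1 → 1

Answer: 1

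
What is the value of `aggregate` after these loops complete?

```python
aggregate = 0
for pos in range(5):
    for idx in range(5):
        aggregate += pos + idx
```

Sum of all pos+idx for pos,idx in 5x5
`aggregate` takes the values: 0 → 1 → 3 → 6 → 10 → 11 → 13 → 16 → 20 → 25 → 27 → 30 → 34 → 39 → 45 → 48 → 52 → 57 → 63 → 70 → 74 → 79 → 85 → 92 → 100

Answer: 100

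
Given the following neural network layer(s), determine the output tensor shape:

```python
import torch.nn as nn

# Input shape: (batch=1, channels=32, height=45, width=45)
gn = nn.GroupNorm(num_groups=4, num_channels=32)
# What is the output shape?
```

Input: (1, 32, 45, 45) -> Output: (1, 32, 45, 45)

Answer: (1, 32, 45, 45)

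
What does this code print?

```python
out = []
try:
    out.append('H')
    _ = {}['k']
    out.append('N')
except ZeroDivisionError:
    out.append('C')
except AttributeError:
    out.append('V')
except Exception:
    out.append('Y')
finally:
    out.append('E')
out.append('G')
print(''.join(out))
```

Execution trace: 'H' (try body) → 'Y' (except Exception) → 'E' (finally) → 'G' (after the try/except). Output: HYEG

Answer: HYEG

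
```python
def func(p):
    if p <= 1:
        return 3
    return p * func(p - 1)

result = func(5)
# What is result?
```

func(5) = 5 * 4 * 3 * 2 * 3 = 360

Answer: 360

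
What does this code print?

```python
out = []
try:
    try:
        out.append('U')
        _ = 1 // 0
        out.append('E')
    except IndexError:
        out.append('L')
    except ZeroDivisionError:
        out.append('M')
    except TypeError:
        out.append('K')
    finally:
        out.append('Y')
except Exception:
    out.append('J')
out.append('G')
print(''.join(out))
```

Execution trace: 'U' (inner try body) → 'M' (inner except ZeroDivisionError) → 'Y' (inner finally) → 'G' (after the try/except). Output: UMYG

Answer: UMYG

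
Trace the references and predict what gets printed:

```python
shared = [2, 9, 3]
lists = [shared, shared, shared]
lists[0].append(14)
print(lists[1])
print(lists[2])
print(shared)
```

Key concept: list of same reference.
Step by step:
`shared = [2, 9, 3]` → shared = [2, 9, 3]
`lists = [shared, shared, shared]` → lists = [[2, 9, 3], [2, 9, 3], [2, 9, 3]]
`lists[0].append(14)` → shared = [2, 9, 3, 14]; lists = [[2, 9, 3, 14], [2, 9, 3, 14], [2, 9, 3, 14]]
`print(lists[1])` → prints [2, 9, 3, 14]
`print(lists[2])` → prints [2, 9, 3, 14]
`print(shared)` → prints [2, 9, 3, 14]

Answer:
[2, 9, 3, 14]
[2, 9, 3, 14]
[2, 9, 3, 14]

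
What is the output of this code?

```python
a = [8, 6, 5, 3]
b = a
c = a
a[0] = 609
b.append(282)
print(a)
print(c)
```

Key concept: multiple aliases.
Step by step:
`a = [8, 6, 5, 3]` → a = [8, 6, 5, 3]
`b = a` → b = [8, 6, 5, 3] (same object as a)
`c = a` → c = [8, 6, 5, 3] (same object as a, b)
`a[0] = 609` → a = [609, 6, 5, 3] (same object as b, c); b = [609, 6, 5, 3] (same object as a, c); c = [609, 6, 5, 3] (same object as a, b)
`b.append(282)` → a = [609, 6, 5, 3, 282] (same object as b, c); b = [609, 6, 5, 3, 282] (same object as a, c); c = [609, 6, 5, 3, 282] (same object as a, b)
`print(a)` → prints [609, 6, 5, 3, 282]
`print(c)` → prints [609, 6, 5, 3, 282]

Answer:
[609, 6, 5, 3, 282]
[609, 6, 5, 3, 282]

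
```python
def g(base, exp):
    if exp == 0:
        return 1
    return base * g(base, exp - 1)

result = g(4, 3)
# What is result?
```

g(4, 3) = 4 * 4 * 4 = 64

Answer: 64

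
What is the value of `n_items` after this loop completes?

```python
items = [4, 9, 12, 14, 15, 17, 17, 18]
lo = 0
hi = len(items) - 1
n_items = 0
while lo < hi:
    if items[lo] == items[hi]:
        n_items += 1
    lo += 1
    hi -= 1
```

Count matching pairs from ends
`n_items` takes the values: 0

Answer: 0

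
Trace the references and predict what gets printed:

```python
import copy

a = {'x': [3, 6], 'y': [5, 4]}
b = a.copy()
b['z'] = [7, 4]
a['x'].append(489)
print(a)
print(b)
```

Key concept: shallow copy of dict with mutable values.
Step by step:
`a = {'x': [3, 6], 'y': [5, 4]}` → a = {'x': [3, 6], 'y': [5, 4]}
`b = a.copy()` → b = {'x': [3, 6], 'y': [5, 4]}
`b['z'] = [7, 4]` → b = {'x': [3, 6], 'y': [5, 4], 'z': [7, 4]}
`a['x'].append(489)` → a = {'x': [3, 6, 489], 'y': [5, 4]}; b = {'x': [3, 6, 489], 'y': [5, 4], 'z': [7, 4]}
`print(a)` → prints {'x': [3, 6, 489], 'y': [5, 4]}
`print(b)` → prints {'x': [3, 6, 489], 'y': [5, 4], 'z': [7, 4]}

Answer:
{'x': [3, 6, 489], 'y': [5, 4]}
{'x': [3, 6, 489], 'y': [5, 4], 'z': [7, 4]}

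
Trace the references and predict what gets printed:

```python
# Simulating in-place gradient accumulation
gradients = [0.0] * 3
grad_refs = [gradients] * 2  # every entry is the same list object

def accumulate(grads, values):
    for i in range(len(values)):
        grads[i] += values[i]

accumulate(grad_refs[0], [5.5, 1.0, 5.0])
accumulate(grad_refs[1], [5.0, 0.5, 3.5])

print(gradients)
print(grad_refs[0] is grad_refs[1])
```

Key concept: gradient accumulation aliasing.
Step by step:
`gradients = [0.0] * 3` → gradients = [0.0, 0.0, 0.0]
`grad_refs = [gradients] * 2` → grad_refs = [[0.0, 0.0, 0.0], [0.0, 0.0, 0.0]]
`accumulate(grad_refs[0], [5.5, 1.0, 5.0])` → gradients = [5.5, 1.0, 5.0]; grad_refs = [[5.5, 1.0, 5.0], [5.5, 1.0, 5.0]]
`accumulate(grad_refs[1], [5.0, 0.5, 3.5])` → gradients = [10.5, 1.5, 8.5]; grad_refs = [[10.5, 1.5, 8.5], [10.5, 1.5, 8.5]]
`print(gradients)` → prints [10.5, 1.5, 8.5]
`print(grad_refs[0] is grad_refs[1])` → prints True

Answer:
[10.5, 1.5, 8.5]
True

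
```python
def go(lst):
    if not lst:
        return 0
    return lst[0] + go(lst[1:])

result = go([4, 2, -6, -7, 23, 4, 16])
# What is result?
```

4 + 2 + (-6) + (-7) + 23 + 4 + 16 + 0 = 36

Answer: 36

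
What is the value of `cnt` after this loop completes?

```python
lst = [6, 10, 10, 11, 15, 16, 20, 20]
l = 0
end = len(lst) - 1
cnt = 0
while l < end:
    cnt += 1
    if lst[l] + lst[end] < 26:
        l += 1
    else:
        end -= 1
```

Steps to find pair summing to 26
`cnt` takes the values: 0 → 1 → 2 → 3 → 4 → 5 → 6 → 7

Answer: 7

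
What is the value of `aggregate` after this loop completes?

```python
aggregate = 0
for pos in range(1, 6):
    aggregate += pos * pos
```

Sum of squares 1² to 5² = 55
`aggregate` takes the values: 0 → 1 → 5 → 14 → 30 → 55

Answer: 55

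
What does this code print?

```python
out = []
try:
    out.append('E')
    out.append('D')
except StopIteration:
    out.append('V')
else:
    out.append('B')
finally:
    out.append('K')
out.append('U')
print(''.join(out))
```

Execution trace: 'E' (try body) → 'D' (try body, no exception) → 'B' (else) → 'K' (finally) → 'U' (after the try/except). Output: EDBKU

Answer: EDBKU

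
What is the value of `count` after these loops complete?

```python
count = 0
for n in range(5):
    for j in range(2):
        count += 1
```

5 * 2 = 10
`count` takes the values: 0 → 1 → 2 → 3 → 4 → 5 → 6 → 7 → 8 → 9 → 10

Answer: 10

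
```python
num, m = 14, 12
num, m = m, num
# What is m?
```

Trace:
`num, m = 14, 12` → num = 14; m = 12
`num, m = m, num` → num = 12; m = 14
So m = 14

Answer: 14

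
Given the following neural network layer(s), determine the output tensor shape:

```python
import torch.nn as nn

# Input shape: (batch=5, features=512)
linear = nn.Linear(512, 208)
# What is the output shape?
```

Input: (5, 512) -> Output: (5, 208)

Answer: (5, 208)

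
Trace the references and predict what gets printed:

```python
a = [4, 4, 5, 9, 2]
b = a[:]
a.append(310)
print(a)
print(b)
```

Key concept: slice [:] creates copy.
Step by step:
`a = [4, 4, 5, 9, 2]` → a = [4, 4, 5, 9, 2]
`b = a[:]` → b = [4, 4, 5, 9, 2]
`a.append(310)` → a = [4, 4, 5, 9, 2, 310]
`print(a)` → prints [4, 4, 5, 9, 2, 310]
`print(b)` → prints [4, 4, 5, 9, 2]

Answer:
[4, 4, 5, 9, 2, 310]
[4, 4, 5, 9, 2]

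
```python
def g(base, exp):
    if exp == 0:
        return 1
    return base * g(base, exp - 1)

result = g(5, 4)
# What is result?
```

g(5, 4) = 5 * 5 * 5 * 5 = 625

Answer: 625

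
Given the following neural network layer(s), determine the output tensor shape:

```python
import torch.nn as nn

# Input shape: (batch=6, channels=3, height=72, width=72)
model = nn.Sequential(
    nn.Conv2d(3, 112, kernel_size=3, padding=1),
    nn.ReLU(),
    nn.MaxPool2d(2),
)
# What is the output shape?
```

Input: (6, 3, 72, 72) -> after Conv2d: (6, 112, 72, 72) -> after ReLU: (6, 112, 72, 72) -> Output: (6, 112, 36, 36)

Answer: (6, 112, 36, 36)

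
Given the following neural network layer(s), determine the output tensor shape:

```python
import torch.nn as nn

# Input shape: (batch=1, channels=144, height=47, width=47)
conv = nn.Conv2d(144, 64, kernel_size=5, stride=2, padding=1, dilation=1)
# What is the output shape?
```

Input: (1, 144, 47, 47) -> Output: (1, 64, 23, 23)

Answer: (1, 64, 23, 23)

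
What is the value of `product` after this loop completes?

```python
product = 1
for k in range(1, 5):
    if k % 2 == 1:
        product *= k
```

Product of odd numbers 1 to 4
`product` takes the values: 1 → 3

Answer: 3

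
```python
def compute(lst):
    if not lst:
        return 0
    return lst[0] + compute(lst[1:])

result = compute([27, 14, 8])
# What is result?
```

27 + 14 + 8 + 0 = 49

Answer: 49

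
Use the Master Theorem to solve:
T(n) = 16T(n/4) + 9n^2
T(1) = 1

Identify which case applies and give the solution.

a=16, b=4, f(n)=9n^2. log_4(16) = 2. Since c=2 = 2, Case 2 applies: T(n) = Θ(n^log_b(a) · log n) = O(n^2 log n).

Answer: O(n^2 log n) - Case 2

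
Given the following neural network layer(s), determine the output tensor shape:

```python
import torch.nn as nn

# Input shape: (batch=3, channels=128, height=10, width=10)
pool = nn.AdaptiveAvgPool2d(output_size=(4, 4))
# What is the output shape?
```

Input: (3, 128, 10, 10) -> Output: (3, 128, 4, 4)

Answer: (3, 128, 4, 4)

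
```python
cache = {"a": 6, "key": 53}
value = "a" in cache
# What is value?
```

Trace:
`cache = {"a": 6, "key": 53}` → cache = {'a': 6, 'key': 53}
`value = "a" in cache` → value = True
So value = True

Answer: True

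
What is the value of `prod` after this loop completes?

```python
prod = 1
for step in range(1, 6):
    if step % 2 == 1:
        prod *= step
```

Product of odd numbers 1 to 5
`prod` takes the values: 1 → 3 → 15

Answer: 15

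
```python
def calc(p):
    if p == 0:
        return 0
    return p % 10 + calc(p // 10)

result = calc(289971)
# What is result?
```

Sum of digits of 289971: 1 + 7 + 9 + 9 + 8 + 2 = 36

Answer: 36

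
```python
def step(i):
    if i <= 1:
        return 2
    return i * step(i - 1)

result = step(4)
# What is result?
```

step(4) = 4 * 3 * 2 * 2 = 48

Answer: 48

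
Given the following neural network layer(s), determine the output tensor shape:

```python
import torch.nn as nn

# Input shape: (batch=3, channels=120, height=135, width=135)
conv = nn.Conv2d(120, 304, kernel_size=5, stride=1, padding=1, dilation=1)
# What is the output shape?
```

Input: (3, 120, 135, 135) -> Output: (3, 304, 133, 133)

Answer: (3, 304, 133, 133)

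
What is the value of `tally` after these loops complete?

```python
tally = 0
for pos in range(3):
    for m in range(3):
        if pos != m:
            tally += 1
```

3² - 3 (exclude diagonal)
`tally` takes the values: 0 → 1 → 2 → 3 → 4 → 5 → 6

Answer: 6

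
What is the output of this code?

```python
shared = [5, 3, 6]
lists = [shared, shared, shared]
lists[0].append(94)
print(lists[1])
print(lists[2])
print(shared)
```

Key concept: list of same reference.
Step by step:
`shared = [5, 3, 6]` → shared = [5, 3, 6]
`lists = [shared, shared, shared]` → lists = [[5, 3, 6], [5, 3, 6], [5, 3, 6]]
`lists[0].append(94)` → shared = [5, 3, 6, 94]; lists = [[5, 3, 6, 94], [5, 3, 6, 94], [5, 3, 6, 94]]
`print(lists[1])` → prints [5, 3, 6, 94]
`print(lists[2])` → prints [5, 3, 6, 94]
`print(shared)` → prints [5, 3, 6, 94]

Answer:
[5, 3, 6, 94]
[5, 3, 6, 94]
[5, 3, 6, 94]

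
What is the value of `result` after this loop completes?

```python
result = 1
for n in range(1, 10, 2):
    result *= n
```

Product of 1, 3, 5, ... up to 9
`result` takes the values: 1 → 3 → 15 → 105 → 945

Answer: 945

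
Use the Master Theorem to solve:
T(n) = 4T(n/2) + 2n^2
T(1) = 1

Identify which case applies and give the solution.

a=4, b=2, f(n)=2n^2. log_2(4) = 2. Since c=2 = 2, Case 2 applies: T(n) = Θ(n^log_b(a) · log n) = O(n^2 log n).

Answer: O(n^2 log n) - Case 2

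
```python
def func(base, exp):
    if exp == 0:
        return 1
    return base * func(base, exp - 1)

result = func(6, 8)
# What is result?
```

func(6, 8) = 6 * 6 * 6 * 6 * 6 * 6 * 6 * 6 = 1679616

Answer: 1679616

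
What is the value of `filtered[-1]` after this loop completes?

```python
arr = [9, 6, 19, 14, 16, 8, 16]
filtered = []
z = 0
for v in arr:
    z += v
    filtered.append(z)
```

Cumulative sum ends at 88
`filtered` takes the values: [] → [9] → [9, 15] → [9, 15, 34] → [9, 15, 34, 48] → [9, 15, 34, 48, 64] → [9, 15, 34, 48, 64, 72] → [9, 15, 34, 48, 64, 72, 88]
So `filtered[-1]` = 88

Answer: 88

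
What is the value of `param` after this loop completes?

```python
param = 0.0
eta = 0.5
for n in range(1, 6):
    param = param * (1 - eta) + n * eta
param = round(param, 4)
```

Moving average with lr=0.5
`param` takes the values: 0.0 → 0.5 → 1.25 → 2.125 → 3.0625 → 4.03125 → 4.0312

Answer: 4.0312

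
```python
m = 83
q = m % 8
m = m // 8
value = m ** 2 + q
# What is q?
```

Trace:
`m = 83` → m = 83
`q = m % 8` → q = 3
`m = m // 8` → m = 10
`value = m ** 2 + q` → value = 103
So q = 3

Answer: 3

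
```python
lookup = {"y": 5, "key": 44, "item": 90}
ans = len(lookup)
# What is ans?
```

Trace:
`lookup = {"y": 5, "key": 44, "item": 90}` → lookup = {'y': 5, 'key': 44, 'item': 90}
`ans = len(lookup)` → ans = 3
So ans = 3

Answer: 3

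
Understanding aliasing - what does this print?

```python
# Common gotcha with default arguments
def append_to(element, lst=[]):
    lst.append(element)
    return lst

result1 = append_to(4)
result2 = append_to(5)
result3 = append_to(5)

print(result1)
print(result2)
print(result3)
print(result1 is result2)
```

Key concept: mutable default argument gotcha.
Step by step:
`result1 = append_to(4)` → result1 = [4]
`result2 = append_to(5)` → result1 = [4, 5] (same object as result2); result2 = [4, 5] (same object as result1)
`result3 = append_to(5)` → result1 = [4, 5, 5] (same object as result2, result3); result2 = [4, 5, 5] (same object as result1, result3); result3 = [4, 5, 5] (same object as result1, result2)
`print(result1)` → prints [4, 5, 5]
`print(result2)` → prints [4, 5, 5]
`print(result3)` → prints [4, 5, 5]
`print(result1 is result2)` → prints True

Answer:
[4, 5, 5]
[4, 5, 5]
[4, 5, 5]
True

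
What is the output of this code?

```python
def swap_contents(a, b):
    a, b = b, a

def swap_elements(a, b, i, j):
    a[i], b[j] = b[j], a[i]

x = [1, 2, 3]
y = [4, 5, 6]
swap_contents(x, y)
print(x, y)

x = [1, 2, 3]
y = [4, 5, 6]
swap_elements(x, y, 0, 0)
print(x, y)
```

Key concept: parameter rebinding vs mutation.
Step by step:
`x = [1, 2, 3]` → x = [1, 2, 3]
`y = [4, 5, 6]` → y = [4, 5, 6]
`swap_contents(x, y)` → no visible change to tracked variables
`print(x, y)` → prints [1, 2, 3] [4, 5, 6]
`x = [1, 2, 3]` → x = [1, 2, 3]
`y = [4, 5, 6]` → y = [4, 5, 6]
`swap_elements(x, y, 0, 0)` → x = [4, 2, 3]; y = [1, 5, 6]
`print(x, y)` → prints [4, 2, 3] [1, 5, 6]

Answer:
[1, 2, 3] [4, 5, 6]
[4, 2, 3] [1, 5, 6]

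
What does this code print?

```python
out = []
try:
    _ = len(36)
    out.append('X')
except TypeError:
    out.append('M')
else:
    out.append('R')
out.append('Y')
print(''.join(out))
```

Execution trace: 'M' (except TypeError) → 'Y' (after the try/except). Output: MY

Answer: MY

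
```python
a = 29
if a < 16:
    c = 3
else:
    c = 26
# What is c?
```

Trace:
`a = 29` → a = 29
`if a < 16: ...` → a < 16 is False, take else branch → c = 26
So c = 26

Answer: 26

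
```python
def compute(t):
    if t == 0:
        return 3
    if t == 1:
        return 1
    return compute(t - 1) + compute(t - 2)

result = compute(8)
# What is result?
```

Build up from base cases: compute(0)=3, compute(1)=1, compute(2)=4, compute(3)=5, compute(4)=9, compute(5)=14, compute(6)=23, ..., compute(8)=60

Answer: 60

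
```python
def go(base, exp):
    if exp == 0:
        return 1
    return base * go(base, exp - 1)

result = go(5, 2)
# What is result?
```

go(5, 2) = 5 * 5 = 25

Answer: 25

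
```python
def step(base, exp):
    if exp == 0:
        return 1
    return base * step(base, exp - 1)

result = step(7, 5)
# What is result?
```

step(7, 5) = 7 * 7 * 7 * 7 * 7 = 16807

Answer: 16807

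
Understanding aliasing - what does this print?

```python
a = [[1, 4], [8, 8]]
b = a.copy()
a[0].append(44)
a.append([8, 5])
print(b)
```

Key concept: shallow copy with nested lists.
Step by step:
`a = [[1, 4], [8, 8]]` → a = [[1, 4], [8, 8]]
`b = a.copy()` → b = [[1, 4], [8, 8]]
`a[0].append(44)` → a = [[1, 4, 44], [8, 8]]; b = [[1, 4, 44], [8, 8]]
`a.append([8, 5])` → a = [[1, 4, 44], [8, 8], [8, 5]]
`print(b)` → prints [[1, 4, 44], [8, 8]]

Answer: [[1, 4, 44], [8, 8]]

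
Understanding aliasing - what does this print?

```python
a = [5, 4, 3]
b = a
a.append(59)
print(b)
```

Key concept: basic list aliasing.
Step by step:
`a = [5, 4, 3]` → a = [5, 4, 3]
`b = a` → b = [5, 4, 3] (same object as a)
`a.append(59)` → a = [5, 4, 3, 59] (same object as b); b = [5, 4, 3, 59] (same object as a)
`print(b)` → prints [5, 4, 3, 59]

Answer: [5, 4, 3, 59]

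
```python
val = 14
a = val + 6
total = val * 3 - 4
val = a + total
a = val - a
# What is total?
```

Trace:
`val = 14` → val = 14
`a = val + 6` → a = 20
`total = val * 3 - 4` → total = 38
`val = a + total` → val = 58
`a = val - a` → a = 38
So total = 38

Answer: 38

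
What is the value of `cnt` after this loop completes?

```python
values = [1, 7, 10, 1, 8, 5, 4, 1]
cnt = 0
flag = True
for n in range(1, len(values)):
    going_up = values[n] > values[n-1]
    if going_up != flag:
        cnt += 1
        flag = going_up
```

Count direction changes in [1, 7, 10, 1, 8, 5, 4, 1]
`cnt` takes the values: 0 → 1 → 2 → 3

Answer: 3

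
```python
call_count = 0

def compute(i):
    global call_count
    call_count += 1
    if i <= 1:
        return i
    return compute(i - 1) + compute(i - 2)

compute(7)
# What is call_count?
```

Calls(i) = 1 + Calls(i-1) + Calls(i-2); Calls(0)=Calls(1)=1. For i=7 this gives 41.

Answer: 41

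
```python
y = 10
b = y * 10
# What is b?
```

Trace:
`y = 10` → y = 10
`b = y * 10` → b = 100
So b = 100

Answer: 100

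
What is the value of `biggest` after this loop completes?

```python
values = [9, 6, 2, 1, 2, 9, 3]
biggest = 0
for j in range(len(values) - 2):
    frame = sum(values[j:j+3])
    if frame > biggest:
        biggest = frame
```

Max sum of 3-element window in [9, 6, 2, 1, 2, 9, 3]
`biggest` takes the values: 0 → 17

Answer: 17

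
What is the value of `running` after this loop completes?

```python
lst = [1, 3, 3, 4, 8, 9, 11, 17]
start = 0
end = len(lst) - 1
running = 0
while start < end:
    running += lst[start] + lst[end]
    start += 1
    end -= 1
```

Sum of pairs from ends
`running` takes the values: 0 → 18 → 32 → 44 → 56

Answer: 56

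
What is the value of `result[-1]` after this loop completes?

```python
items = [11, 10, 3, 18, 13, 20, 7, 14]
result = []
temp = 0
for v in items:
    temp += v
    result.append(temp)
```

Cumulative sum ends at 96
`result` takes the values: [] → [11] → [11, 21] → [11, 21, 24] → [11, 21, 24, 42] → [11, 21, 24, 42, 55] → [11, 21, 24, 42, 55, 75] → [11, 21, 24, 42, 55, 75, 82] → [11, 21, 24, 42, 55, 75, 82, 96]
So `result[-1]` = 96

Answer: 96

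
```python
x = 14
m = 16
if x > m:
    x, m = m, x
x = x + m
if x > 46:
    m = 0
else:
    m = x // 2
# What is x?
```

Trace:
`x = 14` → x = 14
`m = 16` → m = 16
`if x > m: ...` → x > m is False → no variable changes
`x = x + m` → x = 30
`if x > 46: ...` → x > 46 is False, take else branch → m = 15
So x = 30

Answer: 30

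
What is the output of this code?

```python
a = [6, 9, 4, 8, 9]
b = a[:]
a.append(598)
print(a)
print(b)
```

Key concept: slice [:] creates copy.
Step by step:
`a = [6, 9, 4, 8, 9]` → a = [6, 9, 4, 8, 9]
`b = a[:]` → b = [6, 9, 4, 8, 9]
`a.append(598)` → a = [6, 9, 4, 8, 9, 598]
`print(a)` → prints [6, 9, 4, 8, 9, 598]
`print(b)` → prints [6, 9, 4, 8, 9]

Answer:
[6, 9, 4, 8, 9, 598]
[6, 9, 4, 8, 9]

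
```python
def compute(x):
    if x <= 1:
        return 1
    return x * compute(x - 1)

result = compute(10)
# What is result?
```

compute(10) = 10 * 9 * 8 * 7 * 6 * 5 * 4 * 3 * 2 * 1 = 3628800

Answer: 3628800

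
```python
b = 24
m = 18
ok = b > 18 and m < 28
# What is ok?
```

Trace:
`b = 24` → b = 24
`m = 18` → m = 18
`ok = b > 18 and m < 28` → ok = True
So ok = True

Answer: True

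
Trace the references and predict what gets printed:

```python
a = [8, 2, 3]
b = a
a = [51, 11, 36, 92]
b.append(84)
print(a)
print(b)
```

Key concept: rebinding vs mutation: a is rebound to a new list, b still points at the original.
Step by step:
`a = [8, 2, 3]` → a = [8, 2, 3]
`b = a` → b = [8, 2, 3] (same object as a)
`a = [51, 11, 36, 92]` → a = [51, 11, 36, 92]
`b.append(84)` → b = [8, 2, 3, 84]
`print(a)` → prints [51, 11, 36, 92]
`print(b)` → prints [8, 2, 3, 84]

Answer:
[51, 11, 36, 92]
[8, 2, 3, 84]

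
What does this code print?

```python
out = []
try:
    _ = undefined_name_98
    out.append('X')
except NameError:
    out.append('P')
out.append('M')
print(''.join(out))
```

Execution trace: 'P' (except NameError) → 'M' (after the try/except). Output: PM

Answer: PM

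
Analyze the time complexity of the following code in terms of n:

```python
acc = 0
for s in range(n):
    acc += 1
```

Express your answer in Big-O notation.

Each loop level contributes: n. Multiplying the contributions gives O(n).

Answer: O(n)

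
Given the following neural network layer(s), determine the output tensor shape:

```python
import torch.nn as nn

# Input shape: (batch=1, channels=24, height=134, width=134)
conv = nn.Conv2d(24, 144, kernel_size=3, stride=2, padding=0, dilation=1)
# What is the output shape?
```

Input: (1, 24, 134, 134) -> Output: (1, 144, 66, 66)

Answer: (1, 144, 66, 66)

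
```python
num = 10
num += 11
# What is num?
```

Trace:
`num = 10` → num = 10
`num += 11` → num = 21
So num = 21

Answer: 21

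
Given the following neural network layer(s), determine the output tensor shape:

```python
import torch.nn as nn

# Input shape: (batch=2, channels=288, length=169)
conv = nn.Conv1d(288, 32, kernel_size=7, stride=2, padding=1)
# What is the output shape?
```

Input: (2, 288, 169) -> Output: (2, 32, 83)

Answer: (2, 32, 83)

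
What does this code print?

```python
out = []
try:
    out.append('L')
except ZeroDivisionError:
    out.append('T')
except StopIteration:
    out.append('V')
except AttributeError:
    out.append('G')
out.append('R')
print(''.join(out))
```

Execution trace: 'L' (try body, no exception) → 'R' (after the try/except). Output: LR

Answer: LR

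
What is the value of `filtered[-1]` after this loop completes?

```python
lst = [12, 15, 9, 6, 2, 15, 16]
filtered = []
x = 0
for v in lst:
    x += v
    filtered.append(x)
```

Cumulative sum ends at 75
`filtered` takes the values: [] → [12] → [12, 27] → [12, 27, 36] → [12, 27, 36, 42] → [12, 27, 36, 42, 44] → [12, 27, 36, 42, 44, 59] → [12, 27, 36, 42, 44, 59, 75]
So `filtered[-1]` = 75

Answer: 75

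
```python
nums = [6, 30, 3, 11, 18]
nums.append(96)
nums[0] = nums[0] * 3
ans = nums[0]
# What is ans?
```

Trace:
`nums = [6, 30, 3, 11, 18]` → nums = [6, 30, 3, 11, 18]
`nums.append(96)` → nums = [6, 30, 3, 11, 18, 96]
`nums[0] = nums[0] * 3` → nums = [18, 30, 3, 11, 18, 96]
`ans = nums[0]` → ans = 18
So ans = 18

Answer: 18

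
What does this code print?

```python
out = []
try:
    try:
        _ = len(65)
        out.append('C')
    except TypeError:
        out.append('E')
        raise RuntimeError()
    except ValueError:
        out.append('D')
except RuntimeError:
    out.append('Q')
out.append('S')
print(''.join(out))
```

Execution trace: 'E' (inner except TypeError) → 'Q' (outer except RuntimeError) → 'S' (after the try/except). Output: EQS

Answer: EQS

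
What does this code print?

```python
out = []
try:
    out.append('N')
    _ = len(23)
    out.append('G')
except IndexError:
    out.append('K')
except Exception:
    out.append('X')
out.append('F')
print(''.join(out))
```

Execution trace: 'N' (try body) → 'X' (except Exception) → 'F' (after the try/except). Output: NXF

Answer: NXF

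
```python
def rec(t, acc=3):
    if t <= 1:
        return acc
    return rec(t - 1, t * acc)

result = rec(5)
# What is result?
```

Accumulator trace (n, acc): (5, 3) -> (4, 15) -> (3, 60) -> (2, 180) -> (1, 360) -> return 360

Answer: 360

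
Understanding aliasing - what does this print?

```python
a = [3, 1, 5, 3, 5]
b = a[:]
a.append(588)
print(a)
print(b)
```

Key concept: slice [:] creates copy.
Step by step:
`a = [3, 1, 5, 3, 5]` → a = [3, 1, 5, 3, 5]
`b = a[:]` → b = [3, 1, 5, 3, 5]
`a.append(588)` → a = [3, 1, 5, 3, 5, 588]
`print(a)` → prints [3, 1, 5, 3, 5, 588]
`print(b)` → prints [3, 1, 5, 3, 5]

Answer:
[3, 1, 5, 3, 5, 588]
[3, 1, 5, 3, 5]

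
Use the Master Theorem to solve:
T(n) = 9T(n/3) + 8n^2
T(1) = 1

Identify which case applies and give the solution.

a=9, b=3, f(n)=8n^2. log_3(9) = 2. Since c=2 = 2, Case 2 applies: T(n) = Θ(n^log_b(a) · log n) = O(n^2 log n).

Answer: O(n^2 log n) - Case 2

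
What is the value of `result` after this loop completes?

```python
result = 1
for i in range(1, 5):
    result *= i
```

4! = 24
`result` takes the values: 1 → 2 → 6 → 24

Answer: 24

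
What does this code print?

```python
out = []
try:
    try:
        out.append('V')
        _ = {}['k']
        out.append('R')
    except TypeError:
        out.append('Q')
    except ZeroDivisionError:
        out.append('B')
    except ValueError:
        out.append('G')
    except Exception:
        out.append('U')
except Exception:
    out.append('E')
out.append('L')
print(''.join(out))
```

Execution trace: 'V' (inner try body) → 'U' (inner except Exception) → 'L' (after the try/except). Output: VUL

Answer: VUL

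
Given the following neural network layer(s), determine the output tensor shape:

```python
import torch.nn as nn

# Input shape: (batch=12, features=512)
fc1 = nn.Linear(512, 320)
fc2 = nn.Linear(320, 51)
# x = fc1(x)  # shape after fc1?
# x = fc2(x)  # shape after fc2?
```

Input: (12, 512) -> after fc1: (12, 320) -> Output: (12, 51)

Answer: (12, 51)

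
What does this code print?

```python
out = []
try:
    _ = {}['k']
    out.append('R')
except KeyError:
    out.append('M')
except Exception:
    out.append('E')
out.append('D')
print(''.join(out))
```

Execution trace: 'M' (except KeyError) → 'D' (after the try/except). Output: MD

Answer: MD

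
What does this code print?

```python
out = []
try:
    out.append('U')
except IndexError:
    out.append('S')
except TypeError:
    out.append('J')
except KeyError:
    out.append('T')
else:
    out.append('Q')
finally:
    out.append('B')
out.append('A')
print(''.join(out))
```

Execution trace: 'U' (try body, no exception) → 'Q' (else) → 'B' (finally) → 'A' (after the try/except). Output: UQBA

Answer: UQBA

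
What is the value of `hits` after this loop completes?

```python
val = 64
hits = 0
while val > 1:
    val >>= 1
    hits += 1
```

Count right shifts until 1
`hits` takes the values: 0 → 1 → 2 → 3 → 4 → 5 → 6

Answer: 6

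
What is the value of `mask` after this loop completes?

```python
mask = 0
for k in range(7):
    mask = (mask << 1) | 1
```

Build 7 consecutive 1-bits: 0b1111111
`mask` takes the values: 0 → 1 → 3 → 7 → 15 → 31 → 63 → 127

Answer: 127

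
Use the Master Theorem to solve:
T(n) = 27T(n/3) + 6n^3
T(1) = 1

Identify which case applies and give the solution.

a=27, b=3, f(n)=6n^3. log_3(27) = 3. Since c=3 = 3, Case 2 applies: T(n) = Θ(n^log_b(a) · log n) = O(n^3 log n).

Answer: O(n^3 log n) - Case 2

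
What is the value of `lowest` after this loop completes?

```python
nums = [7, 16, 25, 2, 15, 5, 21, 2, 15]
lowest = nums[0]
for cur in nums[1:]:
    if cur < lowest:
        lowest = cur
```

Minimum of [7, 16, 25, 2, 15, 5, 21, 2, 15]
`lowest` takes the values: 7 → 2

Answer: 2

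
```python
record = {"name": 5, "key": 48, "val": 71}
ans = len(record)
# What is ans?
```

Trace:
`record = {"name": 5, "key": 48, "val": 71}` → record = {'name': 5, 'key': 48, 'val': 71}
`ans = len(record)` → ans = 3
So ans = 3

Answer: 3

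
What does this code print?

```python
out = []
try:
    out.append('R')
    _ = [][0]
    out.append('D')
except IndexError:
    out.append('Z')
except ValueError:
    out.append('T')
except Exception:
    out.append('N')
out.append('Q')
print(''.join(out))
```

Execution trace: 'R' (try body) → 'Z' (except IndexError) → 'Q' (after the try/except). Output: RZQ

Answer: RZQ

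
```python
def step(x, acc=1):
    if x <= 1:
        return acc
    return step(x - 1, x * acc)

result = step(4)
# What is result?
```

Accumulator trace (n, acc): (4, 1) -> (3, 4) -> (2, 12) -> (1, 24) -> return 24

Answer: 24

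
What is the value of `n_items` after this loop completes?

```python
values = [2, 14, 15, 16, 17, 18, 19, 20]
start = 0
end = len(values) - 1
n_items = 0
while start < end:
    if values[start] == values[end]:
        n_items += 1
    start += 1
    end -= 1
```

Count matching pairs from ends
`n_items` takes the values: 0

Answer: 0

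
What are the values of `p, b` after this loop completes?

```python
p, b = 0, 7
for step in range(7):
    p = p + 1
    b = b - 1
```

p goes 0→7, b goes 7→0
`p, b` takes the values: (0, 7) → (1, 7) → (1, 6) → (2, 6) → (2, 5) → (3, 5) → (3, 4) → (4, 4) → (4, 3) → (5, 3) → (5, 2) → (6, 2) → (6, 1) → (7, 1) → (7, 0)

Answer: 7, 0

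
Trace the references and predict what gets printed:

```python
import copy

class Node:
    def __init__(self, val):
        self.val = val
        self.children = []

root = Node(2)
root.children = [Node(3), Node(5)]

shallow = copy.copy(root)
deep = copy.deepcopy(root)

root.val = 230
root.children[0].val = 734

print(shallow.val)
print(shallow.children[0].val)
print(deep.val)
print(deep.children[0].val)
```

Key concept: deep copy with custom objects.
Step by step:
`root = Node(2)` → root = Node(val=2, children=[])
`root.children = [Node(3), Node(5)]` → root = Node(val=2, children=[Node(val=3, children=[]), Node(val=5, children=[])])
`shallow = copy.copy(root)` → shallow = Node(val=2, children=[Node(val=3, children=[]), Node(val=5, children=[])])
`deep = copy.deepcopy(root)` → deep = Node(val=2, children=[Node(val=3, children=[]), Node(val=5, children=[])])
`root.val = 230` → root = Node(val=230, children=[Node(val=3, children=[]), Node(val=5, children=[])])
`root.children[0].val = 734` → root = Node(val=230, children=[Node(val=734, children=[]), Node(val=5, children=[])]); shallow = Node(val=2, children=[Node(val=734, children=[]), Node(val=5, children=[])])
`print(shallow.val)` → prints 2
`print(shallow.children[0].val)` → prints 734
`print(deep.val)` → prints 2
`print(deep.children[0].val)` → prints 3

Answer:
2
734
2
3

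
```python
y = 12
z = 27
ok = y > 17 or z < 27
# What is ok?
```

Trace:
`y = 12` → y = 12
`z = 27` → z = 27
`ok = y > 17 or z < 27` → ok = False
So ok = False

Answer: False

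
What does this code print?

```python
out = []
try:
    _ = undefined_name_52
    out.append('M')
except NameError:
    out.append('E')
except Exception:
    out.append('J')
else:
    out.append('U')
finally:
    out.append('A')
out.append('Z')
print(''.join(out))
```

Execution trace: 'E' (except NameError) → 'A' (finally) → 'Z' (after the try/except). Output: EAZ

Answer: EAZ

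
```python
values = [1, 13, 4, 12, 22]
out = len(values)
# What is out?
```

Trace:
`values = [1, 13, 4, 12, 22]` → values = [1, 13, 4, 12, 22]
`out = len(values)` → out = 5
So out = 5

Answer: 5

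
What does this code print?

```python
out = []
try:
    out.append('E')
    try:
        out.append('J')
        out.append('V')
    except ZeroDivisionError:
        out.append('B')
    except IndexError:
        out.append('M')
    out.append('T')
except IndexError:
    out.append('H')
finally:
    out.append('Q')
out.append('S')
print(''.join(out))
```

Execution trace: 'E' (try body) → 'J' (inner try body) → 'V' (inner try body, no exception) → 'T' (try body, no exception) → 'Q' (finally) → 'S' (after the try/except). Output: EJVTQS

Answer: EJVTQS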